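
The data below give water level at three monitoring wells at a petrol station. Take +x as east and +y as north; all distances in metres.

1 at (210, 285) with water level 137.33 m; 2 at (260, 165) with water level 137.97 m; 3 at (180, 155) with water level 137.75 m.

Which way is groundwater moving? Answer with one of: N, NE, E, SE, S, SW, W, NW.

With h = a·x + b·y + c and 1 as origin, the differences give:
  50·a + (-120)·b = +0.64
  (-30)·a + (-130)·b = +0.42
Eliminate b (×(-130) and ×(-120), subtract): -10100·a = -32.800 → a = ∂h/∂x = +0.003248
Back-substitute: b = ∂h/∂y = -0.003980.
Flow = −∇h = (-0.003248 east, +0.003980 north), which points northwest.

NW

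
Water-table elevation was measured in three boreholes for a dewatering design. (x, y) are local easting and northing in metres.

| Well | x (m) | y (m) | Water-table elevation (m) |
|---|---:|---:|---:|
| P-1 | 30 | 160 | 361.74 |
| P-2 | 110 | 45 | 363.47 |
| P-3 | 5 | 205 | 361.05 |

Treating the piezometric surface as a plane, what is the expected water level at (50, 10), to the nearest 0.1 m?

Taking P-1 as reference: P-2−P-1 = (80, -115, +1.73); P-3−P-1 = (-25, 45, -0.69).
Determinant of the coordinate differences = 80·45 − (-25)·(-115) = 725.
∂h/∂x = [(+1.73)·45 − (-0.69)·(-115)] / 725 = -0.002069
∂h/∂y = [80·(-0.69) − (-25)·(+1.73)] / 725 = -0.01648
h(50, 10) = 361.74 + (-0.002069)·(20) + (-0.01648)·(-150) = 361.74 -0.041 +2.472 = 364.171 m.

364.2 m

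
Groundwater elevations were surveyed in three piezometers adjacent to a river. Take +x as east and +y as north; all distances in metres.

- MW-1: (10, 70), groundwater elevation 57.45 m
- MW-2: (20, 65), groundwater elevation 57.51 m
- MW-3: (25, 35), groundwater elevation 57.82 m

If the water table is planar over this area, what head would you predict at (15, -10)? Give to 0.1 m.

58.3 m

Differences from MW-1: to MW-2 (Δx, Δy, Δh) = (10, -5, +0.06); to MW-3 = (15, -35, +0.37).
Solve a·Δx + b·Δy = Δh: det = 10·(-35) − 15·(-5) = -275.
∂h/∂x = [(+0.06)·(-35) − (+0.37)·(-5)] / -275 = +0.0009091
∂h/∂y = [10·(+0.37) − 15·(+0.06)] / -275 = -0.01018
h(15, -10) = 57.45 + (+0.0009091)·(5) + (-0.01018)·(-80) = 57.45 +0.005 +0.815 = 58.269 m.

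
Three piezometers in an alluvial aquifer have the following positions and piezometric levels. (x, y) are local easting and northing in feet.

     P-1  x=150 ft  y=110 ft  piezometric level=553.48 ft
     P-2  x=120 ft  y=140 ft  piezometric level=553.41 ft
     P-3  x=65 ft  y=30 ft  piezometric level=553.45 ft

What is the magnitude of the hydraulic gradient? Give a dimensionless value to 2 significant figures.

0.0017

With h = a·x + b·y + c and P-1 as origin, the differences give:
  (-30)·a + 30·b = -0.07
  (-85)·a + (-80)·b = -0.03
Eliminate b (×(-80) and ×30, subtract): 4950·a = 6.500 → a = ∂h/∂x = +0.001313
Back-substitute: b = ∂h/∂y = -0.001020.
|∇h| = √(0.001313² + -0.001020²) = 0.001663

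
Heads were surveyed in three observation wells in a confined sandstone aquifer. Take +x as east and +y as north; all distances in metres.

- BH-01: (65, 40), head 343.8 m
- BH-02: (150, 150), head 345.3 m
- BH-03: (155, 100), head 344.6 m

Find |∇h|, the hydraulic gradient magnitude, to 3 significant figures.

Three-point gradient (reference BH-01): Δ to BH-02 = (85, 110, +1.5), Δ to BH-03 = (90, 60, +0.8).
∂h/∂x = -0.0004167, ∂h/∂y = +0.01396 (det = -4800).
|∇h| = √(-0.0004167² + 0.01396²) = 0.01397

0.0140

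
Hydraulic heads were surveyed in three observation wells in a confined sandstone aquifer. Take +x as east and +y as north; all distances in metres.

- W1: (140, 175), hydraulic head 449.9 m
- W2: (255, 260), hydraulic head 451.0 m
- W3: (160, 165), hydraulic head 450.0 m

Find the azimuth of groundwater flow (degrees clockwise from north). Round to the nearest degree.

With h = a·x + b·y + c and W1 as origin, the differences give:
  115·a + 85·b = +1.1
  20·a + (-10)·b = +0.1
Eliminate b (×(-10) and ×85, subtract): -2850·a = -19.50 → a = ∂h/∂x = +0.006842
Back-substitute: b = ∂h/∂y = +0.003684.
Flow direction (−∇h) has components (-0.006842 E, -0.003684 N).
Azimuth = atan2(E, N) = atan2(-0.006842, -0.003684) = 241.7° ≈ 242°.

242°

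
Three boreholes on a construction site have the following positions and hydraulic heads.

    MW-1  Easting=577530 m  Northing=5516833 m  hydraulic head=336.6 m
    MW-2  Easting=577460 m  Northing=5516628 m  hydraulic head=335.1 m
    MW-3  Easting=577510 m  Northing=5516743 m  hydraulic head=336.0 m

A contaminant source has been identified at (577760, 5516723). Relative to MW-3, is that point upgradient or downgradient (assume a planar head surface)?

Three-point gradient (reference MW-1): Δ to MW-2 = (-70, -205, -1.5), Δ to MW-3 = (-20, -90, -0.6).
∂h/∂x = +0.005455, ∂h/∂y = +0.005455 (det = 2200).
Head at (577760, 5516723) = 336.6 + (+0.005455)·(230) + (+0.005455)·(-110) = 337.25 m.
That is higher than the 336.0 m at MW-3, so the point is upgradient.

upgradient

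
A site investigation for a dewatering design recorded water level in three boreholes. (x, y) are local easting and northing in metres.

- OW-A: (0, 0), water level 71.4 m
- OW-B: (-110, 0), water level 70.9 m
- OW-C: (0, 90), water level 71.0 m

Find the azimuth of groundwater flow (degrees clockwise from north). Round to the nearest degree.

314°

∂h/∂x = (70.9 − 71.4) / (-110 − 0) = +0.004545
∂h/∂y = (71.0 − 71.4) / (90 − 0) = -0.004444
Flow direction (−∇h) has components (-0.004545 E, +0.004444 N).
Azimuth = atan2(E, N) = atan2(-0.004545, +0.004444) = 314.4° ≈ 314°.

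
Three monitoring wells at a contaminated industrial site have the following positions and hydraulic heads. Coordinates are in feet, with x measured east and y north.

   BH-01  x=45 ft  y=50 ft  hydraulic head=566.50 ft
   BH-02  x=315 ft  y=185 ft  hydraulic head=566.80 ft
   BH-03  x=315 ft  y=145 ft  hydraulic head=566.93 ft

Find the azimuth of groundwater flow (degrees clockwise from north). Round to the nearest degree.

320°

Three-point gradient (reference BH-01): Δ to BH-02 = (270, 135, +0.30), Δ to BH-03 = (270, 95, +0.43).
∂h/∂x = +0.002736, ∂h/∂y = -0.003250 (det = -10800).
Flow direction (−∇h) has components (-0.002736 E, +0.003250 N).
Azimuth = atan2(E, N) = atan2(-0.002736, +0.003250) = 319.9° ≈ 320°.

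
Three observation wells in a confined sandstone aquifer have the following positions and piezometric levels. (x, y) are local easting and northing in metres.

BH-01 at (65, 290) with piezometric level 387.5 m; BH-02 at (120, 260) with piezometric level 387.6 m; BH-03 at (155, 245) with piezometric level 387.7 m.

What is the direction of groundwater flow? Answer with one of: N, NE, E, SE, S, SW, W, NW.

SW

Three-point gradient (reference BH-01): Δ to BH-02 = (55, -30, +0.1), Δ to BH-03 = (90, -45, +0.2).
∂h/∂x = +0.006667, ∂h/∂y = +0.008889 (det = 225).
Flow = −∇h = (-0.006667 east, -0.008889 north), which points southwest.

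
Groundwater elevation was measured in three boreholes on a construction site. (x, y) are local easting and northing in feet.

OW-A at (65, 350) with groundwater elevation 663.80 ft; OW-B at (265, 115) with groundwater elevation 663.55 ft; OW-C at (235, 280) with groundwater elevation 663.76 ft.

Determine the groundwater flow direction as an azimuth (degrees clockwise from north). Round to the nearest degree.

193°

Taking OW-A as reference: OW-B−OW-A = (200, -235, -0.25); OW-C−OW-A = (170, -70, -0.04).
Determinant of the coordinate differences = 200·(-70) − 170·(-235) = 25950.
∂h/∂x = [(-0.25)·(-70) − (-0.04)·(-235)] / 25950 = +0.0003121
∂h/∂y = [200·(-0.04) − 170·(-0.25)] / 25950 = +0.001329
Flow direction (−∇h) has components (-0.0003121 E, -0.001329 N).
Azimuth = atan2(E, N) = atan2(-0.0003121, -0.001329) = 193.2° ≈ 193°.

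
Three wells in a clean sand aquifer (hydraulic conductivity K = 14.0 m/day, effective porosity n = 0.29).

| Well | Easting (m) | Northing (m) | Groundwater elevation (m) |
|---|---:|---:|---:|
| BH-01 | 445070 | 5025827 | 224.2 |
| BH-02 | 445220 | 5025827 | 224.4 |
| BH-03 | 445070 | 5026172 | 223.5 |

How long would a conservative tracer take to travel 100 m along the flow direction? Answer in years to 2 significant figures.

∂h/∂x = (224.4 − 224.2) / (445220 − 445070) = +0.001333
∂h/∂y = (223.5 − 224.2) / (5026172 − 5025827) = -0.002029
|∇h| = √(0.001333² + -0.002029²) = 0.002428
Seepage velocity v = K·i/n = 14.0 × 0.002428 / 0.29 = 0.1172 m/day.
t = 100 / 0.1172 = 853.2 days = 2.34 years.

2.3 years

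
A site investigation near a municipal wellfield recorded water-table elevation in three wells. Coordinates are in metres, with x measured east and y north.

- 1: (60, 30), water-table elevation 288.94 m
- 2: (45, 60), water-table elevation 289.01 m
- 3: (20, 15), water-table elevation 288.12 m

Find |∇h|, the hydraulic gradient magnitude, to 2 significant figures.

With h = a·x + b·y + c and 1 as origin, the differences give:
  (-15)·a + 30·b = +0.07
  (-40)·a + (-15)·b = -0.82
Eliminate b (×(-15) and ×30, subtract): 1425·a = 23.550 → a = ∂h/∂x = +0.01653
Back-substitute: b = ∂h/∂y = +0.01060.
|∇h| = √(0.01653² + 0.01060²) = 0.01964

0.020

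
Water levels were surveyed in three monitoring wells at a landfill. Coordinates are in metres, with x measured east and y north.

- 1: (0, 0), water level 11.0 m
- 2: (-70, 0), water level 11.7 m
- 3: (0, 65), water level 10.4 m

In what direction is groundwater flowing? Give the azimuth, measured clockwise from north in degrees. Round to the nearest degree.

047°

∂h/∂x = (11.7 − 11.0) / (-70 − 0) = -0.010000
∂h/∂y = (10.4 − 11.0) / (65 − 0) = -0.009231
Flow direction (−∇h) has components (+0.010000 E, +0.009231 N).
Azimuth = atan2(E, N) = atan2(+0.010000, +0.009231) = 47.3° ≈ 047°.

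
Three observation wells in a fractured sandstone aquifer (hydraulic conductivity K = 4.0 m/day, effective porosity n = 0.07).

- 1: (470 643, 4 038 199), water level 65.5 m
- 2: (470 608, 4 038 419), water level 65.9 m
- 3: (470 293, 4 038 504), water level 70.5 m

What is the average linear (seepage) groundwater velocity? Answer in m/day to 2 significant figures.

0.84 m/day

Three-point gradient (reference 1): Δ to 2 = (-35, 220, +0.4), Δ to 3 = (-350, 305, +5.0).
∂h/∂x = -0.01475, ∂h/∂y = -0.0005277 (det = 66325).
|∇h| = √(-0.01475² + -0.0005277²) = 0.01476
Seepage velocity v = K·i/n = 4.0 × 0.01476 / 0.07 = 0.8434 m/day.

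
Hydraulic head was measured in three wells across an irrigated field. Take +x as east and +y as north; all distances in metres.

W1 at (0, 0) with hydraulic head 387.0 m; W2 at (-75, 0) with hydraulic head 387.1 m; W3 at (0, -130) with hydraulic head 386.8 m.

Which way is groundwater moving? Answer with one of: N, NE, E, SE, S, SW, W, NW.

SE

∂h/∂x = (387.1 − 387.0) / (-75 − 0) = -0.001333
∂h/∂y = (386.8 − 387.0) / (-130 − 0) = +0.001538
Flow = −∇h = (+0.001333 east, -0.001538 north), which points southeast.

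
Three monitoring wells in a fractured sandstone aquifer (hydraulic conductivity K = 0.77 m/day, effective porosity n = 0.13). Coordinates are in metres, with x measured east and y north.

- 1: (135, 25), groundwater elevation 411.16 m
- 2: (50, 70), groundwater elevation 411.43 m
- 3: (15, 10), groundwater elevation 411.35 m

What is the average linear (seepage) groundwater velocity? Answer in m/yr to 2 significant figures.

With h = a·x + b·y + c and 1 as origin, the differences give:
  (-85)·a + 45·b = +0.27
  (-120)·a + (-15)·b = +0.19
Eliminate b (×(-15) and ×45, subtract): 6675·a = -12.600 → a = ∂h/∂x = -0.001888
Back-substitute: b = ∂h/∂y = +0.002434.
|∇h| = √(-0.001888² + 0.002434²) = 0.00308
Seepage velocity v = K·i/n = 0.77 × 0.00308 / 0.13 = 0.01824 m/day = 6.662 m/yr.

6.7 m/yr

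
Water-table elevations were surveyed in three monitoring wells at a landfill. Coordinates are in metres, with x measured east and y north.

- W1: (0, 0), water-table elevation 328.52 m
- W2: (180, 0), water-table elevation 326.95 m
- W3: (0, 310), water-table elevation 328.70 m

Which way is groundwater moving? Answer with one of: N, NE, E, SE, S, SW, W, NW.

∂h/∂x = (326.95 − 328.52) / (180 − 0) = -0.008722
∂h/∂y = (328.70 − 328.52) / (310 − 0) = +0.0005806
Flow = −∇h = (+0.008722 east, -0.0005806 north), which points east.

E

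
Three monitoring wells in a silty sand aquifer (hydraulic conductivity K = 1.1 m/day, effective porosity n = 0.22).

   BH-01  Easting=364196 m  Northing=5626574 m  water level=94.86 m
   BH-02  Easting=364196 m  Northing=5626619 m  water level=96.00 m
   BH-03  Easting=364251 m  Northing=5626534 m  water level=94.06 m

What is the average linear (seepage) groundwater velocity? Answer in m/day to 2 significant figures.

0.13 m/day

Taking BH-01 as reference: BH-02−BH-01 = (0, 45, +1.14); BH-03−BH-01 = (55, -40, -0.80).
Determinant of the coordinate differences = 0·(-40) − 55·45 = -2475.
∂h/∂x = [(+1.14)·(-40) − (-0.80)·45] / -2475 = +0.003879
∂h/∂y = [0·(-0.80) − 55·(+1.14)] / -2475 = +0.02533
|∇h| = √(0.003879² + 0.02533²) = 0.02563
Seepage velocity v = K·i/n = 1.1 × 0.02563 / 0.22 = 0.1282 m/day.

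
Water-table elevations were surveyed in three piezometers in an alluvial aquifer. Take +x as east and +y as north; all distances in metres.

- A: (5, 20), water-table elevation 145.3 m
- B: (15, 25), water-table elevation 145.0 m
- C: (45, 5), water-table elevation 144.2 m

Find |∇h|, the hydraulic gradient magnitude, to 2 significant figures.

Differences from A: to B (Δx, Δy, Δh) = (10, 5, -0.3); to C = (40, -15, -1.1).
Determinant of the coordinate differences = 10·(-15) − 40·5 = -350.
∂h/∂x = [(-0.3)·(-15) − (-1.1)·5] / -350 = -0.02857
∂h/∂y = [10·(-1.1) − 40·(-0.3)] / -350 = -0.002857
|∇h| = √(-0.02857² + -0.002857²) = 0.02871

0.029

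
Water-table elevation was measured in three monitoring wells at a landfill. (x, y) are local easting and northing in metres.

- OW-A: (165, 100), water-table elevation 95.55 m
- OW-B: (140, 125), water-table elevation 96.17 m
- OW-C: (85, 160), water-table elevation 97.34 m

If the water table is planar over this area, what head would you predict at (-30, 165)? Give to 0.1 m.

Taking OW-A as reference: OW-B−OW-A = (-25, 25, +0.62); OW-C−OW-A = (-80, 60, +1.79).
Solve a·Δx + b·Δy = Δh: det = (-25)·60 − (-80)·25 = 500.
∂h/∂x = [(+0.62)·60 − (+1.79)·25] / 500 = -0.01510
∂h/∂y = [(-25)·(+1.79) − (-80)·(+0.62)] / 500 = +0.009700
h(-30, 165) = 95.55 + (-0.01510)·(-195) + (+0.009700)·(65) = 95.55 +2.944 +0.631 = 99.125 m.

99.1 m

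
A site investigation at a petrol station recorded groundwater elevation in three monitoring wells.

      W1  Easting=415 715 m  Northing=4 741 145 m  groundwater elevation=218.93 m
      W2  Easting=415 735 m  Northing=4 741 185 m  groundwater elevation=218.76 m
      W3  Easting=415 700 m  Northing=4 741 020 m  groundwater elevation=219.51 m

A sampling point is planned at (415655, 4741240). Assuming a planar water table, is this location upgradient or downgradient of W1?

downgradient

Taking W1 as reference: W2−W1 = (20, 40, -0.17); W3−W1 = (-15, -125, +0.58).
Solve a·Δx + b·Δy = Δh: det = 20·(-125) − (-15)·40 = -1900.
∂h/∂x = [(-0.17)·(-125) − (+0.58)·40] / -1900 = +0.001026
∂h/∂y = [20·(+0.58) − (-15)·(-0.17)] / -1900 = -0.004763
Head at (415655, 4741240) = 218.93 + (+0.001026)·(-60) + (-0.004763)·(95) = 218.42 m.
That is lower than the 218.93 m at W1, so the point is downgradient.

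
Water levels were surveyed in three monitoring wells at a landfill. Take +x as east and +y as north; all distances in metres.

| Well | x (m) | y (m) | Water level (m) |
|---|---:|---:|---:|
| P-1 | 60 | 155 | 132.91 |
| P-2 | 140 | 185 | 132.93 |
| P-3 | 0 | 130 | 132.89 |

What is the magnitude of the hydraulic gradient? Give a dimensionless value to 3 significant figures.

Taking P-1 as reference: P-2−P-1 = (80, 30, +0.02); P-3−P-1 = (-60, -25, -0.02).
Determinant of the coordinate differences = 80·(-25) − (-60)·30 = -200.
∂h/∂x = [(+0.02)·(-25) − (-0.02)·30] / -200 = -0.0005000
∂h/∂y = [80·(-0.02) − (-60)·(+0.02)] / -200 = +0.002000
|∇h| = √(-0.0005000² + 0.002000²) = 0.002062

0.00206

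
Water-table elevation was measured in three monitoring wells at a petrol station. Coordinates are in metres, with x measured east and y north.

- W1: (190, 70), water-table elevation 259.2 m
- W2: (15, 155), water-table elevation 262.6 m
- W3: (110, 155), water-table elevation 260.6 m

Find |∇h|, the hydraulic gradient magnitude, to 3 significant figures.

0.0213

Taking W1 as reference: W2−W1 = (-175, 85, +3.4); W3−W1 = (-80, 85, +1.4).
Determinant of the coordinate differences = (-175)·85 − (-80)·85 = -8075.
∂h/∂x = [(+3.4)·85 − (+1.4)·85] / -8075 = -0.02105
∂h/∂y = [(-175)·(+1.4) − (-80)·(+3.4)] / -8075 = -0.003344
|∇h| = √(-0.02105² + -0.003344²) = 0.02131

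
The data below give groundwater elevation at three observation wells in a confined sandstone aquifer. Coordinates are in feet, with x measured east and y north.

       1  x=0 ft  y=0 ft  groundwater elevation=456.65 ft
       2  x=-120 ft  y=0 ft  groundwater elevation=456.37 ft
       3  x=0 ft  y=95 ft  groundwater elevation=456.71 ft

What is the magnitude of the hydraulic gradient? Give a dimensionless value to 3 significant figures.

∂h/∂x = (456.37 − 456.65) / (-120 − 0) = +0.002333
∂h/∂y = (456.71 − 456.65) / (95 − 0) = +0.0006316
|∇h| = √(0.002333² + 0.0006316²) = 0.002417

0.00242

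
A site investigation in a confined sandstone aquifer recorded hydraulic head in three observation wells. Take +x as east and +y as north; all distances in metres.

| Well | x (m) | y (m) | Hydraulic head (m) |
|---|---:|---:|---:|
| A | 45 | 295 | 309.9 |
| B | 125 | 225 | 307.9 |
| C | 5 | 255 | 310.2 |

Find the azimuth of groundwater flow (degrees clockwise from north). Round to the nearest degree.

Taking A as reference: B−A = (80, -70, -2.0); C−A = (-40, -40, +0.3).
Determinant of the coordinate differences = 80·(-40) − (-40)·(-70) = -6000.
∂h/∂x = [(-2.0)·(-40) − (+0.3)·(-70)] / -6000 = -0.01683
∂h/∂y = [80·(+0.3) − (-40)·(-2.0)] / -6000 = +0.009333
Flow direction (−∇h) has components (+0.01683 E, -0.009333 N).
Azimuth = atan2(E, N) = atan2(+0.01683, -0.009333) = 119.0° ≈ 119°.

119°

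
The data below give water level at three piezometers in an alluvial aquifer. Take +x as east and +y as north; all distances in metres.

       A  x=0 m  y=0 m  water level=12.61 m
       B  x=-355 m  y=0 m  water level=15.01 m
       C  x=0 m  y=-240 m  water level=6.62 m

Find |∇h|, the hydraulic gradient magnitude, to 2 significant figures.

0.026

∂h/∂x = (15.01 − 12.61) / (-355 − 0) = -0.006761
∂h/∂y = (6.62 − 12.61) / (-240 − 0) = +0.02496
|∇h| = √(-0.006761² + 0.02496²) = 0.02586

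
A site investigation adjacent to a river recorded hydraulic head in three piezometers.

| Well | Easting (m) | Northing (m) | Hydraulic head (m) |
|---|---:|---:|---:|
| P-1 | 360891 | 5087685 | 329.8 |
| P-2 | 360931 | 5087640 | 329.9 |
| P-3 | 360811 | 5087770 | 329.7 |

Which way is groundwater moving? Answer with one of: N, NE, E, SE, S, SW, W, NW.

Taking P-1 as reference: P-2−P-1 = (40, -45, +0.1); P-3−P-1 = (-80, 85, -0.1).
Solve a·Δx + b·Δy = Δh: det = 40·85 − (-80)·(-45) = -200.
∂h/∂x = [(+0.1)·85 − (-0.1)·(-45)] / -200 = -0.02000
∂h/∂y = [40·(-0.1) − (-80)·(+0.1)] / -200 = -0.02000
Flow = −∇h = (+0.02000 east, +0.02000 north), which points northeast.

NE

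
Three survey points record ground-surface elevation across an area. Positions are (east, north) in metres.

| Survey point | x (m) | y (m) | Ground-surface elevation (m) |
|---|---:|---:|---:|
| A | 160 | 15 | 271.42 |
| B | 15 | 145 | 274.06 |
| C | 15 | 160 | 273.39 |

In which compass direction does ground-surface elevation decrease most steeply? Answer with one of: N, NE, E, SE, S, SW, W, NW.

NE

Taking A as reference: B−A = (-145, 130, +2.64); C−A = (-145, 145, +1.97).
Determinant of the coordinate differences = (-145)·145 − (-145)·130 = -2175.
∂z/∂x = [(+2.64)·145 − (+1.97)·130] / -2175 = -0.05825
∂z/∂y = [(-145)·(+1.97) − (-145)·(+2.64)] / -2175 = -0.04467
Steepest decrease is along −∇f = (+0.05825 E, +0.04467 N) → northeast.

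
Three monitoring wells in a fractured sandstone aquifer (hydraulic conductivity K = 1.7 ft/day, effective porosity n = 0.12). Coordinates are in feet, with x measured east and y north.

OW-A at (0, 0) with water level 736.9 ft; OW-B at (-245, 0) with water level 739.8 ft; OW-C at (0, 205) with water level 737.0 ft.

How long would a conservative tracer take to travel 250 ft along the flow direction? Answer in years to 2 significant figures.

∂h/∂x = (739.8 − 736.9) / (-245 − 0) = -0.01184
∂h/∂y = (737.0 − 736.9) / (205 − 0) = +0.0004878
|∇h| = √(-0.01184² + 0.0004878²) = 0.01185
Seepage velocity v = K·i/n = 1.7 × 0.01185 / 0.12 = 0.1679 ft/day.
t = 250 / 0.1679 = 1489 days = 4.08 years.

4.1 years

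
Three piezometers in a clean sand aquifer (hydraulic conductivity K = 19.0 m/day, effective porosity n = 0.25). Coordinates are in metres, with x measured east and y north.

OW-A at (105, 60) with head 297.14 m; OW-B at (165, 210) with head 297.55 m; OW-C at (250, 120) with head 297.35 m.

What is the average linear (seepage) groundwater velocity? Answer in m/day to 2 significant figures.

0.20 m/day

Three-point gradient (reference OW-A): Δ to OW-B = (60, 150, +0.41), Δ to OW-C = (145, 60, +0.21).
∂h/∂x = +0.0003802, ∂h/∂y = +0.002581 (det = -18150).
|∇h| = √(0.0003802² + 0.002581²) = 0.002609
Seepage velocity v = K·i/n = 19.0 × 0.002609 / 0.25 = 0.1983 m/day.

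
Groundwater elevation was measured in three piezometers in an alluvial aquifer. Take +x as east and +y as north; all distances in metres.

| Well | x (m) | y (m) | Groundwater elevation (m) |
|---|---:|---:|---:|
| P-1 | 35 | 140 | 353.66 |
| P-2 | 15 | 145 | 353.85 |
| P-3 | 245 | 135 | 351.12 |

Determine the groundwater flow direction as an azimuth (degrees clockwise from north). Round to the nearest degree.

047°

With h = a·x + b·y + c and P-1 as origin, the differences give:
  (-20)·a + 5·b = +0.19
  210·a + (-5)·b = -2.54
Eliminate b (×(-5) and ×5, subtract): -950·a = 11.750 → a = ∂h/∂x = -0.01237
Back-substitute: b = ∂h/∂y = -0.01147.
Flow direction (−∇h) has components (+0.01237 E, +0.01147 N).
Azimuth = atan2(E, N) = atan2(+0.01237, +0.01147) = 47.1° ≈ 047°.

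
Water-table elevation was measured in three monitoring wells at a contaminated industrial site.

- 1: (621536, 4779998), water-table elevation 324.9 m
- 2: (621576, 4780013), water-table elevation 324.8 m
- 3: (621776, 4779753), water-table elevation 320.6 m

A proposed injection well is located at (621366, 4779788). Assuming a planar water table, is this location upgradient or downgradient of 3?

upgradient

With h = a·x + b·y + c and 1 as origin, the differences give:
  40·a + 15·b = -0.1
  240·a + (-245)·b = -4.3
Eliminate b (×(-245) and ×15, subtract): -13400·a = 89.00 → a = ∂h/∂x = -0.006642
Back-substitute: b = ∂h/∂y = +0.01104.
Head at (621366, 4779788) = 324.9 + (-0.006642)·(-170) + (+0.01104)·(-210) = 323.71 m.
That is higher than the 320.6 m at 3, so the point is upgradient.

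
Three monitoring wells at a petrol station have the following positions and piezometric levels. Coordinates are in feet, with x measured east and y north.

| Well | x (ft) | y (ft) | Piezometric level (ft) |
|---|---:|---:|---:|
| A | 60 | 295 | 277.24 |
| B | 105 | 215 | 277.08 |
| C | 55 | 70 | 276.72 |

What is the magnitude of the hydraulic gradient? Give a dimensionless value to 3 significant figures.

0.00236

Taking A as reference: B−A = (45, -80, -0.16); C−A = (-5, -225, -0.52).
Solve a·Δx + b·Δy = Δh: det = 45·(-225) − (-5)·(-80) = -10525.
∂h/∂x = [(-0.16)·(-225) − (-0.52)·(-80)] / -10525 = +0.0005321
∂h/∂y = [45·(-0.52) − (-5)·(-0.16)] / -10525 = +0.002299
|∇h| = √(0.0005321² + 0.002299²) = 0.00236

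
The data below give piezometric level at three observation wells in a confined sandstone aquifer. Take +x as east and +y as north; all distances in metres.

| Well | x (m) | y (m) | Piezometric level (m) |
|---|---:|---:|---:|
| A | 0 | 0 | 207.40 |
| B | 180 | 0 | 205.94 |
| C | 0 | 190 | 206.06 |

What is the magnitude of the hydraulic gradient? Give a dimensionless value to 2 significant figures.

0.011

∂h/∂x = (205.94 − 207.40) / (180 − 0) = -0.008111
∂h/∂y = (206.06 − 207.40) / (190 − 0) = -0.007053
|∇h| = √(-0.008111² + -0.007053²) = 0.01075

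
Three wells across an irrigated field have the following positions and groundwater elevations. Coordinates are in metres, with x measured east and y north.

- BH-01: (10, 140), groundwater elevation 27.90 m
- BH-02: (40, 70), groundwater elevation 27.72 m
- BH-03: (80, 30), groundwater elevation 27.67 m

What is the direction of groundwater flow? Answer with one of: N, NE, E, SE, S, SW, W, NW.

Taking BH-01 as reference: BH-02−BH-01 = (30, -70, -0.18); BH-03−BH-01 = (70, -110, -0.23).
Determinant of the coordinate differences = 30·(-110) − 70·(-70) = 1600.
∂h/∂x = [(-0.18)·(-110) − (-0.23)·(-70)] / 1600 = +0.002313
∂h/∂y = [30·(-0.23) − 70·(-0.18)] / 1600 = +0.003563
Flow = −∇h = (-0.002313 east, -0.003563 north), which points southwest.

SW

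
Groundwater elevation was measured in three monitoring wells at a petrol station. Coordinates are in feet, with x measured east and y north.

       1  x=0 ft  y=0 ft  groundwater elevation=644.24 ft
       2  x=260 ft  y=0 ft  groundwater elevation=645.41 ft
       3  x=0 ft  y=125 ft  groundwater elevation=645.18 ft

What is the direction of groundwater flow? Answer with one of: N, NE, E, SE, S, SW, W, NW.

SW

∂h/∂x = (645.41 − 644.24) / (260 − 0) = +0.004500
∂h/∂y = (645.18 − 644.24) / (125 − 0) = +0.007520
Flow = −∇h = (-0.004500 east, -0.007520 north), which points southwest.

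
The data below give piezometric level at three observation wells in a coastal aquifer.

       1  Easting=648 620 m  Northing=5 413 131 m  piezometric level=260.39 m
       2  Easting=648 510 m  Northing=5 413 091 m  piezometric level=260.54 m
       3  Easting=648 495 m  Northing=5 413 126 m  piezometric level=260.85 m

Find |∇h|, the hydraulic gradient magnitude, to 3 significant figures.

0.00818

With h = a·x + b·y + c and 1 as origin, the differences give:
  (-110)·a + (-40)·b = +0.15
  (-125)·a + (-5)·b = +0.46
Eliminate b (×(-5) and ×(-40), subtract): -4450·a = 17.650 → a = ∂h/∂x = -0.003966
Back-substitute: b = ∂h/∂y = +0.007157.
|∇h| = √(-0.003966² + 0.007157²) = 0.008182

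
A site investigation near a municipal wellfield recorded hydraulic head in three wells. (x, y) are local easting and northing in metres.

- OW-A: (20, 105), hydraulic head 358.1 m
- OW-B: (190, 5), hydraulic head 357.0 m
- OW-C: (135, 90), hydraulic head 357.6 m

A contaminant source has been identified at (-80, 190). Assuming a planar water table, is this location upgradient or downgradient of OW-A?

upgradient

Three-point gradient (reference OW-A): Δ to OW-B = (170, -100, -1.1), Δ to OW-C = (115, -15, -0.5).
∂h/∂x = -0.003743, ∂h/∂y = +0.004637 (det = 8950).
Head at (-80, 190) = 358.1 + (-0.003743)·(-100) + (+0.004637)·(85) = 358.87 m.
That is higher than the 358.1 m at OW-A, so the point is upgradient.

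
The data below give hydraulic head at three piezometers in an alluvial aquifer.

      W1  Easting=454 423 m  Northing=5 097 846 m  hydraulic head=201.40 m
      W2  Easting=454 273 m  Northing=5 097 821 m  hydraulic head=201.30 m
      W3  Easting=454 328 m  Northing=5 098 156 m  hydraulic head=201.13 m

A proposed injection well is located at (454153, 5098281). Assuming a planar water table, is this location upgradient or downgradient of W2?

With h = a·x + b·y + c and W1 as origin, the differences give:
  (-150)·a + (-25)·b = -0.10
  (-95)·a + 310·b = -0.27
Eliminate b (×310 and ×(-25), subtract): -48875·a = -37.750 → a = ∂h/∂x = +0.0007724
Back-substitute: b = ∂h/∂y = -0.0006343.
Head at (454153, 5098281) = 201.40 + (+0.0007724)·(-270) + (-0.0006343)·(435) = 200.92 m.
That is lower than the 201.30 m at W2, so the point is downgradient.

downgradient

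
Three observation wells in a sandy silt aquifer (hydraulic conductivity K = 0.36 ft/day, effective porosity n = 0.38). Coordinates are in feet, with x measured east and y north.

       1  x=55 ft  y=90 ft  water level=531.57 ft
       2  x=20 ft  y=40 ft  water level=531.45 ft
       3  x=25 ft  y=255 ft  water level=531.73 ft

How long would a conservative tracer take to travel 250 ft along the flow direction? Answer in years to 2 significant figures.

With h = a·x + b·y + c and 1 as origin, the differences give:
  (-35)·a + (-50)·b = -0.12
  (-30)·a + 165·b = +0.16
Eliminate b (×165 and ×(-50), subtract): -7275·a = -11.800 → a = ∂h/∂x = +0.001622
Back-substitute: b = ∂h/∂y = +0.001265.
|∇h| = √(0.001622² + 0.001265²) = 0.002057
Seepage velocity v = K·i/n = 0.36 × 0.002057 / 0.38 = 0.001949 ft/day.
t = 250 / 0.001949 = 1.283e+05 days = 351 years.

350 years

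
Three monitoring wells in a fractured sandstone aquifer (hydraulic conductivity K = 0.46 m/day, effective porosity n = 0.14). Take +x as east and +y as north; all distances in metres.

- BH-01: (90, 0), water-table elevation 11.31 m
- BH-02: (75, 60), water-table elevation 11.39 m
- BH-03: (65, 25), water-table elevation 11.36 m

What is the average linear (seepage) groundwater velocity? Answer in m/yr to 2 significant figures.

1.7 m/yr

Taking BH-01 as reference: BH-02−BH-01 = (-15, 60, +0.08); BH-03−BH-01 = (-25, 25, +0.05).
Solve a·Δx + b·Δy = Δh: det = (-15)·25 − (-25)·60 = 1125.
∂h/∂x = [(+0.08)·25 − (+0.05)·60] / 1125 = -0.0008889
∂h/∂y = [(-15)·(+0.05) − (-25)·(+0.08)] / 1125 = +0.001111
|∇h| = √(-0.0008889² + 0.001111²) = 0.001423
Seepage velocity v = K·i/n = 0.46 × 0.001423 / 0.14 = 0.004676 m/day = 1.708 m/yr.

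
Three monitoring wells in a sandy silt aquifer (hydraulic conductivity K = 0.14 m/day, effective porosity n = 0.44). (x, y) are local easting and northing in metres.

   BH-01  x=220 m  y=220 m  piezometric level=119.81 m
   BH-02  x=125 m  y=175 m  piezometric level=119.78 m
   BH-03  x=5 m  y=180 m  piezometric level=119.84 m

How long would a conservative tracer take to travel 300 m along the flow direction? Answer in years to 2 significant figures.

1600 years

With h = a·x + b·y + c and BH-01 as origin, the differences give:
  (-95)·a + (-45)·b = -0.03
  (-215)·a + (-40)·b = +0.03
Eliminate b (×(-40) and ×(-45), subtract): -5875·a = 2.550 → a = ∂h/∂x = -0.0004340
Back-substitute: b = ∂h/∂y = +0.001583.
|∇h| = √(-0.0004340² + 0.001583²) = 0.001641
Seepage velocity v = K·i/n = 0.14 × 0.001641 / 0.44 = 0.0005221 m/day.
t = 300 / 0.0005221 = 5.746e+05 days = 1.57e+03 years.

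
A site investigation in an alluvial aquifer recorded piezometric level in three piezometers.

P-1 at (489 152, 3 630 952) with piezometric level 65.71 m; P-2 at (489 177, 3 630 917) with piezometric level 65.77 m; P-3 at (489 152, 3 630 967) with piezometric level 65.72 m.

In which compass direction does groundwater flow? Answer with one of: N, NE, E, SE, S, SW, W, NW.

With h = a·x + b·y + c and P-1 as origin, the differences give:
  25·a + (-35)·b = +0.06
  0·a + 15·b = +0.01
Eliminate b (×15 and ×(-35), subtract): 375·a = 1.250 → a = ∂h/∂x = +0.003333
Back-substitute: b = ∂h/∂y = +0.0006667.
Flow = −∇h = (-0.003333 east, -0.0006667 north), which points west.

W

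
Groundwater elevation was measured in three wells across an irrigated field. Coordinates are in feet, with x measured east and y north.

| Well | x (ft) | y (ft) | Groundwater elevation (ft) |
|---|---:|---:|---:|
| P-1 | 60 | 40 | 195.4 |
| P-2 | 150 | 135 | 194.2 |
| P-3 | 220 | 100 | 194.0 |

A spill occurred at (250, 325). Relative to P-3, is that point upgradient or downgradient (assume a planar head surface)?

downgradient

Differences from P-1: to P-2 (Δx, Δy, Δh) = (90, 95, -1.2); to P-3 = (160, 60, -1.4).
Determinant of the coordinate differences = 90·60 − 160·95 = -9800.
∂h/∂x = [(-1.2)·60 − (-1.4)·95] / -9800 = -0.006224
∂h/∂y = [90·(-1.4) − 160·(-1.2)] / -9800 = -0.006735
Head at (250, 325) = 195.4 + (-0.006224)·(190) + (-0.006735)·(285) = 192.30 ft.
That is lower than the 194.0 ft at P-3, so the point is downgradient.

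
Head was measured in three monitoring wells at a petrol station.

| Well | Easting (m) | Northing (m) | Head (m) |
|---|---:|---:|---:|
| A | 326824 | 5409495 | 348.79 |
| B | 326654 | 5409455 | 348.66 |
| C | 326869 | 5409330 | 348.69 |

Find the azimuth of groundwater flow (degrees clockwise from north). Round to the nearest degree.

Differences from A: to B (Δx, Δy, Δh) = (-170, -40, -0.13); to C = (45, -165, -0.10).
Solve a·Δx + b·Δy = Δh: det = (-170)·(-165) − 45·(-40) = 29850.
∂h/∂x = [(-0.13)·(-165) − (-0.10)·(-40)] / 29850 = +0.0005846
∂h/∂y = [(-170)·(-0.10) − 45·(-0.13)] / 29850 = +0.0007655
Flow direction (−∇h) has components (-0.0005846 E, -0.0007655 N).
Azimuth = atan2(E, N) = atan2(-0.0005846, -0.0007655) = 217.4° ≈ 217°.

217°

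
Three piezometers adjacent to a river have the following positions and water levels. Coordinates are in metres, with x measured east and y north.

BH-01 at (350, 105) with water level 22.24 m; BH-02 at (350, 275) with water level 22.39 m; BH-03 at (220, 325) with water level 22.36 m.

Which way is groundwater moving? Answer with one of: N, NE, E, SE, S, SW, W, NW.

Three-point gradient (reference BH-01): Δ to BH-02 = (0, 170, +0.15), Δ to BH-03 = (-130, 220, +0.12).
∂h/∂x = +0.0005701, ∂h/∂y = +0.0008824 (det = 22100).
Flow = −∇h = (-0.0005701 east, -0.0008824 north), which points southwest.

SW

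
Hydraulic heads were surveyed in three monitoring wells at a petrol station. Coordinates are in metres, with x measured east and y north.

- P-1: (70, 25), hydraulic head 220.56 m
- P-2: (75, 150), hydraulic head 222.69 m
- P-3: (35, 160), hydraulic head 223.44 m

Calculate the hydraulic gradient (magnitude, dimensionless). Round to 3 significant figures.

0.0227

With h = a·x + b·y + c and P-1 as origin, the differences give:
  5·a + 125·b = +2.13
  (-35)·a + 135·b = +2.88
Eliminate b (×135 and ×125, subtract): 5050·a = -72.450 → a = ∂h/∂x = -0.01435
Back-substitute: b = ∂h/∂y = +0.01761.
|∇h| = √(-0.01435² + 0.01761²) = 0.02272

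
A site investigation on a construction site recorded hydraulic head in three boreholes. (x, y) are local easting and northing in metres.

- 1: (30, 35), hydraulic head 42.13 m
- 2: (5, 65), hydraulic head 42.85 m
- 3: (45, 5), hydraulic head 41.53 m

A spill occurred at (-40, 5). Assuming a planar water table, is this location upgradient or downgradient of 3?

Differences from 1: to 2 (Δx, Δy, Δh) = (-25, 30, +0.72); to 3 = (15, -30, -0.60).
Solve a·Δx + b·Δy = Δh: det = (-25)·(-30) − 15·30 = 300.
∂h/∂x = [(+0.72)·(-30) − (-0.60)·30] / 300 = -0.01200
∂h/∂y = [(-25)·(-0.60) − 15·(+0.72)] / 300 = +0.01400
Head at (-40, 5) = 42.13 + (-0.01200)·(-70) + (+0.01400)·(-30) = 42.55 m.
That is higher than the 41.53 m at 3, so the point is upgradient.

upgradient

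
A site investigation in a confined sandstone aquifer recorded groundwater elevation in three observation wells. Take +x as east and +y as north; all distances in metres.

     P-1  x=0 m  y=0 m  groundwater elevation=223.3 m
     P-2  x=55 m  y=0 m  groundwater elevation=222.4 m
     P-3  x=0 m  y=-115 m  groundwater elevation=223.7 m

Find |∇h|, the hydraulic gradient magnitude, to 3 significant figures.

0.0167

∂h/∂x = (222.4 − 223.3) / (55 − 0) = -0.01636
∂h/∂y = (223.7 − 223.3) / (-115 − 0) = -0.003478
|∇h| = √(-0.01636² + -0.003478²) = 0.01673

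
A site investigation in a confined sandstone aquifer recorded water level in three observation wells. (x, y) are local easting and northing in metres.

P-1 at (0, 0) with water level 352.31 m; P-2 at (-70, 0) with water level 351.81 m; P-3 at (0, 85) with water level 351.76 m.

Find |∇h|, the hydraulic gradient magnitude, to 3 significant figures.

∂h/∂x = (351.81 − 352.31) / (-70 − 0) = +0.007143
∂h/∂y = (351.76 − 352.31) / (85 − 0) = -0.006471
|∇h| = √(0.007143² + -0.006471²) = 0.009638

0.00964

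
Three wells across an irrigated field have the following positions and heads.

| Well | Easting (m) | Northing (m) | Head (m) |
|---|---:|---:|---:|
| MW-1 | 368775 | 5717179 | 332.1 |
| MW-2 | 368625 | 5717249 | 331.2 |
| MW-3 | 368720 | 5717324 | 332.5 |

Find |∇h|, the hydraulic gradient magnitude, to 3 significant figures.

Differences from MW-1: to MW-2 (Δx, Δy, Δh) = (-150, 70, -0.9); to MW-3 = (-55, 145, +0.4).
Determinant of the coordinate differences = (-150)·145 − (-55)·70 = -17900.
∂h/∂x = [(-0.9)·145 − (+0.4)·70] / -17900 = +0.008855
∂h/∂y = [(-150)·(+0.4) − (-55)·(-0.9)] / -17900 = +0.006117
|∇h| = √(0.008855² + 0.006117²) = 0.01076

0.0108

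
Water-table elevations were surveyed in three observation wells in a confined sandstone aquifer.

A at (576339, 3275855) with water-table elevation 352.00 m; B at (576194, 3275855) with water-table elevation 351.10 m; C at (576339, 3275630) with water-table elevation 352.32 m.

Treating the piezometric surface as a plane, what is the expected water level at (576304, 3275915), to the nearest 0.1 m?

351.7 m

∂h/∂x = (351.10 − 352.00) / (576194 − 576339) = +0.006207
∂h/∂y = (352.32 − 352.00) / (3275630 − 3275855) = -0.001422
h(576304, 3275915) = 352.00 + (+0.006207)·(-35) + (-0.001422)·(60) = 352.00 -0.217 -0.085 = 351.697 m.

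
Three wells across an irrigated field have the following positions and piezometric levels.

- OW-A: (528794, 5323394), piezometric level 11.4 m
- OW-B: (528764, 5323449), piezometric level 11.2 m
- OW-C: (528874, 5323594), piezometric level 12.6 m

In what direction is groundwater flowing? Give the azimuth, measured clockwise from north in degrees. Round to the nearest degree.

Taking OW-A as reference: OW-B−OW-A = (-30, 55, -0.2); OW-C−OW-A = (80, 200, +1.2).
Determinant of the coordinate differences = (-30)·200 − 80·55 = -10400.
∂h/∂x = [(-0.2)·200 − (+1.2)·55] / -10400 = +0.01019
∂h/∂y = [(-30)·(+1.2) − 80·(-0.2)] / -10400 = +0.001923
Flow direction (−∇h) has components (-0.01019 E, -0.001923 N).
Azimuth = atan2(E, N) = atan2(-0.01019, -0.001923) = 259.3° ≈ 259°.

259°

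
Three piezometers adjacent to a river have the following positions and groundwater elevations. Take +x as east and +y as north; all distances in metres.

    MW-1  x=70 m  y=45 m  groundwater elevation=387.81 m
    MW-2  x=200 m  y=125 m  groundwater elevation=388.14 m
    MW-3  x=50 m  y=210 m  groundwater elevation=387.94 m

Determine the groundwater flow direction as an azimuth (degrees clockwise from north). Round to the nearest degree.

Taking MW-1 as reference: MW-2−MW-1 = (130, 80, +0.33); MW-3−MW-1 = (-20, 165, +0.13).
Determinant of the coordinate differences = 130·165 − (-20)·80 = 23050.
∂h/∂x = [(+0.33)·165 − (+0.13)·80] / 23050 = +0.001911
∂h/∂y = [130·(+0.13) − (-20)·(+0.33)] / 23050 = +0.001020
Flow direction (−∇h) has components (-0.001911 E, -0.001020 N).
Azimuth = atan2(E, N) = atan2(-0.001911, -0.001020) = 241.9° ≈ 242°.

242°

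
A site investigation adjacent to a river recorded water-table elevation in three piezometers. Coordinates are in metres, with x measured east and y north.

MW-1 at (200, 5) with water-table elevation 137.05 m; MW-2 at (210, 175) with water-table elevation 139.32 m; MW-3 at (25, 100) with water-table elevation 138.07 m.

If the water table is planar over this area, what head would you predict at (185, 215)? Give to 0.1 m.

With h = a·x + b·y + c and MW-1 as origin, the differences give:
  10·a + 170·b = +2.27
  (-175)·a + 95·b = +1.02
Eliminate b (×95 and ×170, subtract): 30700·a = 42.250 → a = ∂h/∂x = +0.001376
Back-substitute: b = ∂h/∂y = +0.01327.
h(185, 215) = 137.05 + (+0.001376)·(-15) + (+0.01327)·(210) = 137.05 -0.021 +2.787 = 139.816 m.

139.8 m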